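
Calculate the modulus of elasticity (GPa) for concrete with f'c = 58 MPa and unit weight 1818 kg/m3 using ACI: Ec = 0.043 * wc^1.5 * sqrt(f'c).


Ec = 0.043 * 1818^1.5 * sqrt(58) / 1000
= 25.38 GPa

25.38


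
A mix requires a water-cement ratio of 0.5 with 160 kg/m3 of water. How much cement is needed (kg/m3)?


Cement = water / (w/c)
= 160 / 0.5
= 320.0 kg/m3

320.0


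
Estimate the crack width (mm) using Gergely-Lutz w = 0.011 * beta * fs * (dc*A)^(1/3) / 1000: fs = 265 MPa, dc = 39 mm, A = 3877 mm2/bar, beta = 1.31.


w = 0.011 * beta * fs * (dc * A)^(1/3) / 1000
= 0.011 * 1.31 * 265 * (39 * 3877)^(1/3) / 1000
= 0.203 mm

0.203


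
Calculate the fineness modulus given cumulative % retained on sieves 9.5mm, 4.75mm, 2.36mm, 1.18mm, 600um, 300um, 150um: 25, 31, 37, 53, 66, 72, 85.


FM = sum(cumulative % retained) / 100
= 369 / 100
= 3.69

3.69


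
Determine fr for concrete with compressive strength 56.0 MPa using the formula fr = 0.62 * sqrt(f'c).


fr = 0.62 * sqrt(56.0)
= 4.64 MPa

4.64


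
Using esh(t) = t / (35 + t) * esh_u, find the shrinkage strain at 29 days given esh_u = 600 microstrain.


esh(29) = 29 / (35 + 29) * 600
= 29 / 64 * 600
= 271.9 microstrain

271.9


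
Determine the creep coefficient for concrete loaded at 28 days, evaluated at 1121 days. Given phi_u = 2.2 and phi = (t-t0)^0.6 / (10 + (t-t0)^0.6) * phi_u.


dt = 1121 - 28 = 1093
phi = 1093^0.6 / (10 + 1093^0.6) * 2.2
= 1.913

1.913


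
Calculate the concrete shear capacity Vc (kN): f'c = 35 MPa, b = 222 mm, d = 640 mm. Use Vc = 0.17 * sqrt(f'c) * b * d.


Vc = 0.17 * sqrt(35) * 222 * 640 / 1000
= 142.89 kN

142.89


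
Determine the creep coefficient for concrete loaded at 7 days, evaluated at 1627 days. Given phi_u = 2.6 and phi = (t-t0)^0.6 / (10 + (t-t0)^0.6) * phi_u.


dt = 1627 - 7 = 1620
phi = 1620^0.6 / (10 + 1620^0.6) * 2.6
= 2.324

2.324


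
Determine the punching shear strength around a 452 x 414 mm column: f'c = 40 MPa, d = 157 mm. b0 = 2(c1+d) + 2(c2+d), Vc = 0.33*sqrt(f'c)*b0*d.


b0 = 2*(452 + 157) + 2*(414 + 157) = 2360 mm
Vc = 0.33 * sqrt(40) * 2360 * 157 / 1000
= 773.31 kN

773.31


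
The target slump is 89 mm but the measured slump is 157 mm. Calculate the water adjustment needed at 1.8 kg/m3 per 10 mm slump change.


Difference = 89 - 157 = -68 mm
Water adjustment = -68 * 1.8 / 10 = -12.2 kg/m3

-12.2


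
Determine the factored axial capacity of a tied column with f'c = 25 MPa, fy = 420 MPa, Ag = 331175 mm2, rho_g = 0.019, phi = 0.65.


Ast = rho * Ag = 0.019 * 331175 = 6292.325 mm2
phi*Pn = 0.65 * 0.80 * (0.85 * 25 * (331175 - 6292.325) + 420 * 6292.325) / 1000
= 4964.2 kN

4964.2


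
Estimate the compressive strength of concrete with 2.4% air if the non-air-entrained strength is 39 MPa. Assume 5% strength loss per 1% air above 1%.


Strength loss = (2.4 - 1) * 5 = 7.0%
f'c = 39 * (1 - 7.0/100)
= 36.27 MPa

36.27


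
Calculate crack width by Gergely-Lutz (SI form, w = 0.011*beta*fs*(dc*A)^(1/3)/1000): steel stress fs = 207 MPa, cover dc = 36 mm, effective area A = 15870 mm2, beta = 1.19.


w = 0.011 * beta * fs * (dc * A)^(1/3) / 1000
= 0.011 * 1.19 * 207 * (36 * 15870)^(1/3) / 1000
= 0.225 mm

0.225


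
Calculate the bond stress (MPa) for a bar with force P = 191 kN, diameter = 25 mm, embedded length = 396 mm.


u = P / (pi * db * ld)
= 191 * 1000 / (pi * 25 * 396)
= 6.141 MPa

6.141


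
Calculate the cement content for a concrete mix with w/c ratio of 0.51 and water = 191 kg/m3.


Cement = water / (w/c)
= 191 / 0.51
= 374.5 kg/m3

374.5


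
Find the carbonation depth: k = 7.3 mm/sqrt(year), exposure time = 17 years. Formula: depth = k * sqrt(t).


depth = k * sqrt(t)
= 7.3 * sqrt(17)
= 30.1 mm

30.1


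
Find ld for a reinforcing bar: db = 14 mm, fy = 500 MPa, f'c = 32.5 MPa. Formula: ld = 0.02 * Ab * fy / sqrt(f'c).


Ab = pi * 14^2 / 4 = 153.938 mm2
ld = 0.02 * 153.938 * 500 / sqrt(32.5)
= 270.0 mm

270.0


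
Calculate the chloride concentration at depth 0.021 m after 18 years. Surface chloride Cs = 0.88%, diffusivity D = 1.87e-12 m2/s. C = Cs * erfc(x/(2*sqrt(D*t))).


t_seconds = 18 * 365.25 * 24 * 3600 = 568036800.0 s
arg = 0.021 / (2 * sqrt(1.87e-12 * 568036800.0))
= 0.3222
erfc(0.3222) = 0.6487
C = 0.88 * 0.6487 = 0.5708%

0.5708


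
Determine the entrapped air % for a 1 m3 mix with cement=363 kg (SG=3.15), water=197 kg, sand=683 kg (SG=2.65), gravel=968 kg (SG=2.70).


Vol cement = 363 / (3.15 * 1000) = 0.115238 m3
Vol water = 197 / 1000 = 0.197 m3
Vol sand = 683 / (2.65 * 1000) = 0.257736 m3
Vol gravel = 968 / (2.70 * 1000) = 0.358519 m3
Total solid + water volume = 0.928492 m3
Air = (1 - 0.928492) * 100 = 7.15%

7.15


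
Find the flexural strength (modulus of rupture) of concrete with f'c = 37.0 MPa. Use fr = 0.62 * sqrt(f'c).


fr = 0.62 * sqrt(37.0)
= 3.771 MPa

3.771


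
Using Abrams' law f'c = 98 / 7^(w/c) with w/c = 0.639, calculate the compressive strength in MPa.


f'c = 98 / 7^0.639
= 98 / 3.468
= 28.26 MPa

28.26


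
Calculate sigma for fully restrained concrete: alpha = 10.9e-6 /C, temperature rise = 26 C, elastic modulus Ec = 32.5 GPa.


sigma = alpha * dT * Ec
= 10.9e-6 * 26 * 32.5 * 1000
= 9.21 MPa

9.21


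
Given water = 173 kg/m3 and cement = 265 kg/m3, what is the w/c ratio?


w/c = water / cement
w/c = 173 / 265 = 0.653

0.653


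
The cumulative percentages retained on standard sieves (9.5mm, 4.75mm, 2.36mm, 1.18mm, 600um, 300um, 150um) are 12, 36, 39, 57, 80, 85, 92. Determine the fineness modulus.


FM = sum(cumulative % retained) / 100
= 401 / 100
= 4.01

4.01


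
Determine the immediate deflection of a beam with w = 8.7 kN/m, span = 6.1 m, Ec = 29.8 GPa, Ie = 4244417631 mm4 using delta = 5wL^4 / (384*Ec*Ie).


Convert: L = 6.1 m = 6100 mm, Ec = 29.8 GPa = 29800 MPa
delta = 5 * 8.7 * 6100^4 / (384 * 29800 * 4244417631)
= 1.24 mm

1.24


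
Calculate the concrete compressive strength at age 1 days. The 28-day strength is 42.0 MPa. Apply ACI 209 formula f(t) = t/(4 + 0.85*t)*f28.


f(1) = 1 / (4 + 0.85 * 1) * 42.0
= 1 / 4.85 * 42.0
= 8.66 MPa

8.66


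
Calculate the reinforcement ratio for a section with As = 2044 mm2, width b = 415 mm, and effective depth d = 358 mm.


rho = As / (b * d)
= 2044 / (415 * 358)
= 0.0138

0.0138


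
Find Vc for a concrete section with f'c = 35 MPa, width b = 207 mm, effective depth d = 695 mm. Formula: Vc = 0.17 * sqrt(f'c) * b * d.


Vc = 0.17 * sqrt(35) * 207 * 695 / 1000
= 144.69 kN

144.69


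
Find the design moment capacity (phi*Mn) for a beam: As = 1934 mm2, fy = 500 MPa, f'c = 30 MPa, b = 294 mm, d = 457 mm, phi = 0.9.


a = As * fy / (0.85 * f'c * b)
= 1934 * 500 / (0.85 * 30 * 294)
= 128.9849 mm
Mn = As * fy * (d - a/2) / 10^6
= 379.5548 kN-m
phi*Mn = 0.9 * 379.5548 = 341.6 kN-m

341.6


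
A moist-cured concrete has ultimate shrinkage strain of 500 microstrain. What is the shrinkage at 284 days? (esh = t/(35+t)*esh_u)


esh(284) = 284 / (35 + 284) * 500
= 284 / 319 * 500
= 445.1 microstrain

445.1


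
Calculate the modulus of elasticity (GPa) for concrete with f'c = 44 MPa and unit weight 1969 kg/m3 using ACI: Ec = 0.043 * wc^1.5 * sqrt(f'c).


Ec = 0.043 * 1969^1.5 * sqrt(44) / 1000
= 24.92 GPa

24.92


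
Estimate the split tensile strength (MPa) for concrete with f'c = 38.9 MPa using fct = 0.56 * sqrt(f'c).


fct = 0.56 * sqrt(38.9)
= 0.56 * 6.237
= 3.493 MPa

3.493


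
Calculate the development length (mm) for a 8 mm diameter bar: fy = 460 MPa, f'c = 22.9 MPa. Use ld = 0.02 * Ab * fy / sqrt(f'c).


Ab = pi * 8^2 / 4 = 50.265 mm2
ld = 0.02 * 50.265 * 460 / sqrt(22.9)
= 96.6 mm

96.6


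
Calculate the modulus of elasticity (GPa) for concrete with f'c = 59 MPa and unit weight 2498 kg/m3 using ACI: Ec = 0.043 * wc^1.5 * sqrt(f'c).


Ec = 0.043 * 2498^1.5 * sqrt(59) / 1000
= 41.24 GPa

41.24


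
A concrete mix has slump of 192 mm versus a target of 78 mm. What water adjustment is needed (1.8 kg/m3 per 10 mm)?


Difference = 78 - 192 = -114 mm
Water adjustment = -114 * 1.8 / 10 = -20.5 kg/m3

-20.5


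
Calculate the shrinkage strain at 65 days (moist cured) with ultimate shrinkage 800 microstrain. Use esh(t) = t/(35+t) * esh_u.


esh(65) = 65 / (35 + 65) * 800
= 65 / 100 * 800
= 520.0 microstrain

520.0


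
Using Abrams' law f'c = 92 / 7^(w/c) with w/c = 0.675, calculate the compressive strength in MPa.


f'c = 92 / 7^0.675
= 92 / 3.719
= 24.74 MPa

24.74


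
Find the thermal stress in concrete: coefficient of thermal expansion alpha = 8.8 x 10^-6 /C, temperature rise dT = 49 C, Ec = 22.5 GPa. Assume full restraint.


sigma = alpha * dT * Ec
= 8.8e-6 * 49 * 22.5 * 1000
= 9.702 MPa

9.702


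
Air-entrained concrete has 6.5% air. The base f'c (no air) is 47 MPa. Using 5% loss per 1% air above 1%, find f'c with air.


Strength loss = (6.5 - 1) * 5 = 27.5%
f'c = 47 * (1 - 27.5/100)
= 34.07 MPa

34.07


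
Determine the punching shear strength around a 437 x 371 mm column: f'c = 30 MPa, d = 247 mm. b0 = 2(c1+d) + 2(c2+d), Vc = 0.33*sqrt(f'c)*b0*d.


b0 = 2*(437 + 247) + 2*(371 + 247) = 2604 mm
Vc = 0.33 * sqrt(30) * 2604 * 247 / 1000
= 1162.55 kN

1162.55


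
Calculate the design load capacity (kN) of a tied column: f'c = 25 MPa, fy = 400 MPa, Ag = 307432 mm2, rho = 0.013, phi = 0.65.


Ast = rho * Ag = 0.013 * 307432 = 3996.616 mm2
phi*Pn = 0.65 * 0.80 * (0.85 * 25 * (307432 - 3996.616) + 400 * 3996.616) / 1000
= 4184.26 kN

4184.26


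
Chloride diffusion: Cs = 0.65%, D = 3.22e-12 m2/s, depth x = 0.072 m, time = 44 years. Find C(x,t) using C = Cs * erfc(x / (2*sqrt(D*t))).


t_seconds = 44 * 365.25 * 24 * 3600 = 1388534400.0 s
arg = 0.072 / (2 * sqrt(3.22e-12 * 1388534400.0))
= 0.5384
erfc(0.5384) = 0.4464
C = 0.65 * 0.4464 = 0.2902%

0.2902


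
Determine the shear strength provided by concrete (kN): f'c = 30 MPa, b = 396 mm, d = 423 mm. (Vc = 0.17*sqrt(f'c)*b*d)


Vc = 0.17 * sqrt(30) * 396 * 423 / 1000
= 155.97 kN

155.97


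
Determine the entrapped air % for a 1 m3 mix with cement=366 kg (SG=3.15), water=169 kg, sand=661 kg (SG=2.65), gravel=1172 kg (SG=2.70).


Vol cement = 366 / (3.15 * 1000) = 0.11619 m3
Vol water = 169 / 1000 = 0.169 m3
Vol sand = 661 / (2.65 * 1000) = 0.249434 m3
Vol gravel = 1172 / (2.70 * 1000) = 0.434074 m3
Total solid + water volume = 0.968699 m3
Air = (1 - 0.968699) * 100 = 3.13%

3.13


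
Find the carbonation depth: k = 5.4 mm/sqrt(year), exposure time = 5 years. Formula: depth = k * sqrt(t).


depth = k * sqrt(t)
= 5.4 * sqrt(5)
= 12.07 mm

12.07


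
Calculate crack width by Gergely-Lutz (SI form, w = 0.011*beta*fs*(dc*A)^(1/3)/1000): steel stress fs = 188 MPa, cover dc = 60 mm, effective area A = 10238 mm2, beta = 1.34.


w = 0.011 * beta * fs * (dc * A)^(1/3) / 1000
= 0.011 * 1.34 * 188 * (60 * 10238)^(1/3) / 1000
= 0.236 mm

0.236


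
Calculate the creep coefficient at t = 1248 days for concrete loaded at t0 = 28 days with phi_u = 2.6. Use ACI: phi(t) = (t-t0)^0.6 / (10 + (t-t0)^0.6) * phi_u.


dt = 1248 - 28 = 1220
phi = 1220^0.6 / (10 + 1220^0.6) * 2.6
= 2.279

2.279


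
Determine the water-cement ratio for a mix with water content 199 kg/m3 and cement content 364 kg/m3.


w/c = water / cement
w/c = 199 / 364 = 0.547

0.547


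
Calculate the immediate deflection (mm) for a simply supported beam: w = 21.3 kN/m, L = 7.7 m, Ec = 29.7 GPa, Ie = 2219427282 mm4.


Convert: L = 7.7 m = 7700 mm, Ec = 29.7 GPa = 29700 MPa
delta = 5 * 21.3 * 7700^4 / (384 * 29700 * 2219427282)
= 14.79 mm

14.79


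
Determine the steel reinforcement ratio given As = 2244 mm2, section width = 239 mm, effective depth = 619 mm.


rho = As / (b * d)
= 2244 / (239 * 619)
= 0.0152

0.0152


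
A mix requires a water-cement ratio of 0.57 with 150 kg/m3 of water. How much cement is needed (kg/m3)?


Cement = water / (w/c)
= 150 / 0.57
= 263.2 kg/m3

263.2


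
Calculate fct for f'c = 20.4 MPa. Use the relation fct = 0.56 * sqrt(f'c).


fct = 0.56 * sqrt(20.4)
= 0.56 * 4.517
= 2.529 MPa

2.529


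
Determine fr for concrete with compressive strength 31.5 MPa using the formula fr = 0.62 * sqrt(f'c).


fr = 0.62 * sqrt(31.5)
= 3.48 MPa

3.48


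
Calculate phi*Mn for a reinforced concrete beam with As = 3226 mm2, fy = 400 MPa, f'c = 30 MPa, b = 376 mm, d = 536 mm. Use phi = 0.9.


a = As * fy / (0.85 * f'c * b)
= 3226 * 400 / (0.85 * 30 * 376)
= 134.5849 mm
Mn = As * fy * (d - a/2) / 10^6
= 604.8202 kN-m
phi*Mn = 0.9 * 604.8202 = 544.34 kN-m

544.34


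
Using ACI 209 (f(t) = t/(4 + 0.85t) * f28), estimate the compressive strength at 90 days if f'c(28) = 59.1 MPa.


f(90) = 90 / (4 + 0.85 * 90) * 59.1
= 90 / 80.5 * 59.1
= 66.07 MPa

66.07


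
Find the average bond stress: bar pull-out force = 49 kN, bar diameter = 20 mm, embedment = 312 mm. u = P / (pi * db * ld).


u = P / (pi * db * ld)
= 49 * 1000 / (pi * 20 * 312)
= 2.5 MPa

2.5


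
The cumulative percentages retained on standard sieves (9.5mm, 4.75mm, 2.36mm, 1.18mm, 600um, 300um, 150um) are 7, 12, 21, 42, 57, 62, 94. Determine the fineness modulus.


FM = sum(cumulative % retained) / 100
= 295 / 100
= 2.95

2.95


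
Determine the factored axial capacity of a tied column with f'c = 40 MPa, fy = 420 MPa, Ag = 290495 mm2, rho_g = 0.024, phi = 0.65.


Ast = rho * Ag = 0.024 * 290495 = 6971.88 mm2
phi*Pn = 0.65 * 0.80 * (0.85 * 40 * (290495 - 6971.88) + 420 * 6971.88) / 1000
= 6535.35 kN

6535.35


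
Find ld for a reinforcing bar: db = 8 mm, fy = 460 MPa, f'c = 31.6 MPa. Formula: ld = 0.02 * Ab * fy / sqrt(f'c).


Ab = pi * 8^2 / 4 = 50.265 mm2
ld = 0.02 * 50.265 * 460 / sqrt(31.6)
= 82.3 mm

82.3


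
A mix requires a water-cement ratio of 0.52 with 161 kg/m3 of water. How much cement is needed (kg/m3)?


Cement = water / (w/c)
= 161 / 0.52
= 309.6 kg/m3

309.6


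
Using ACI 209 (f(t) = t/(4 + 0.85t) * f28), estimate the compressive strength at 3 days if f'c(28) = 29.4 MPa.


f(3) = 3 / (4 + 0.85 * 3) * 29.4
= 3 / 6.55 * 29.4
= 13.47 MPa

13.47


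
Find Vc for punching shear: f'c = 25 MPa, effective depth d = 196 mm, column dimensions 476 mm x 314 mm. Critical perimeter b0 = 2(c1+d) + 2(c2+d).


b0 = 2*(476 + 196) + 2*(314 + 196) = 2364 mm
Vc = 0.33 * sqrt(25) * 2364 * 196 / 1000
= 764.52 kN

764.52


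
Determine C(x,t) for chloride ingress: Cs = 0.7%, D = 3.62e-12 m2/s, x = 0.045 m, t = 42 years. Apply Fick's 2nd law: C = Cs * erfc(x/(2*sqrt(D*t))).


t_seconds = 42 * 365.25 * 24 * 3600 = 1325419200.0 s
arg = 0.045 / (2 * sqrt(3.62e-12 * 1325419200.0))
= 0.3248
erfc(0.3248) = 0.646
C = 0.7 * 0.646 = 0.4522%

0.4522


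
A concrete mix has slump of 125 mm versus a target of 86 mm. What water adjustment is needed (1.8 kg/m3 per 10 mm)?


Difference = 86 - 125 = -39 mm
Water adjustment = -39 * 1.8 / 10 = -7.0 kg/m3

-7.0


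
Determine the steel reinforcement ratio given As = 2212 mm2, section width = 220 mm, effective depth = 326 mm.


rho = As / (b * d)
= 2212 / (220 * 326)
= 0.0308

0.0308


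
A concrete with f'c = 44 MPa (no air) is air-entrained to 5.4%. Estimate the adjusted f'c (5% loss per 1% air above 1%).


Strength loss = (5.4 - 1) * 5 = 22.0%
f'c = 44 * (1 - 22.0/100)
= 34.32 MPa

34.32


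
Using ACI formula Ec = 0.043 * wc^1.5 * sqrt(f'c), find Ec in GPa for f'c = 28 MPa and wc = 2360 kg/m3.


Ec = 0.043 * 2360^1.5 * sqrt(28) / 1000
= 26.09 GPa

26.09


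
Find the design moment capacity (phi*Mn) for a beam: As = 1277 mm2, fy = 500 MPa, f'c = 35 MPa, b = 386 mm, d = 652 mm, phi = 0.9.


a = As * fy / (0.85 * f'c * b)
= 1277 * 500 / (0.85 * 35 * 386)
= 55.6015 mm
Mn = As * fy * (d - a/2) / 10^6
= 398.5512 kN-m
phi*Mn = 0.9 * 398.5512 = 358.7 kN-m

358.7


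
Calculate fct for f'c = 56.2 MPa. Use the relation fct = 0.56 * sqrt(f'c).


fct = 0.56 * sqrt(56.2)
= 0.56 * 7.497
= 4.198 MPa

4.198


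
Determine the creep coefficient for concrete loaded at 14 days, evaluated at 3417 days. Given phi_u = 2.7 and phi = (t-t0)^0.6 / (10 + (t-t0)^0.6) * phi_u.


dt = 3417 - 14 = 3403
phi = 3403^0.6 / (10 + 3403^0.6) * 2.7
= 2.509

2.509


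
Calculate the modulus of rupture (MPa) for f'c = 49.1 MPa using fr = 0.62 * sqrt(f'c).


fr = 0.62 * sqrt(49.1)
= 4.344 MPa

4.344


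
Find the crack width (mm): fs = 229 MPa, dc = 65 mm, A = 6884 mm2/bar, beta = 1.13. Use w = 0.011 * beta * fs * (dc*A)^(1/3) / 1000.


w = 0.011 * beta * fs * (dc * A)^(1/3) / 1000
= 0.011 * 1.13 * 229 * (65 * 6884)^(1/3) / 1000
= 0.218 mm

0.218


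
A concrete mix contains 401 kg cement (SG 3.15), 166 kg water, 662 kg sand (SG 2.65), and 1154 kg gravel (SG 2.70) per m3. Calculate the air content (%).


Vol cement = 401 / (3.15 * 1000) = 0.127302 m3
Vol water = 166 / 1000 = 0.166 m3
Vol sand = 662 / (2.65 * 1000) = 0.249811 m3
Vol gravel = 1154 / (2.70 * 1000) = 0.427407 m3
Total solid + water volume = 0.97052 m3
Air = (1 - 0.97052) * 100 = 2.95%

2.95


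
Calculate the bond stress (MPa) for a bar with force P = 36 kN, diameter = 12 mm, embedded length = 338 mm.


u = P / (pi * db * ld)
= 36 * 1000 / (pi * 12 * 338)
= 2.825 MPa

2.825


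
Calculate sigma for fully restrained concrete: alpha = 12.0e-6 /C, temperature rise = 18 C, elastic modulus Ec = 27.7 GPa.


sigma = alpha * dT * Ec
= 12.0e-6 * 18 * 27.7 * 1000
= 5.983 MPa

5.983


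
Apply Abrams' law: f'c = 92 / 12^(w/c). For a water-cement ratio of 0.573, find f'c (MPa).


f'c = 92 / 12^0.573
= 92 / 4.153
= 22.15 MPa

22.15


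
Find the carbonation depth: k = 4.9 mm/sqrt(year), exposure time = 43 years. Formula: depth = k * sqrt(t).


depth = k * sqrt(t)
= 4.9 * sqrt(43)
= 32.13 mm

32.13


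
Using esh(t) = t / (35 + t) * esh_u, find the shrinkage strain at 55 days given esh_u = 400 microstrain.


esh(55) = 55 / (35 + 55) * 400
= 55 / 90 * 400
= 244.4 microstrain

244.4


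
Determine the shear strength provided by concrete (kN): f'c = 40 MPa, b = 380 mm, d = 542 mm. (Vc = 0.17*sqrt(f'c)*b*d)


Vc = 0.17 * sqrt(40) * 380 * 542 / 1000
= 221.44 kN

221.44


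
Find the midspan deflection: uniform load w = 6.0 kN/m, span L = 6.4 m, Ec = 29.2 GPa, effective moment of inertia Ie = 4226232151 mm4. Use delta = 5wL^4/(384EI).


Convert: L = 6.4 m = 6400 mm, Ec = 29.2 GPa = 29200 MPa
delta = 5 * 6.0 * 6400^4 / (384 * 29200 * 4226232151)
= 1.06 mm

1.06


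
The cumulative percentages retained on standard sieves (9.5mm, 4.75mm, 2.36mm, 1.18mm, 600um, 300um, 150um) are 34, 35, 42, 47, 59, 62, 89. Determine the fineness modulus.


FM = sum(cumulative % retained) / 100
= 368 / 100
= 3.68

3.68


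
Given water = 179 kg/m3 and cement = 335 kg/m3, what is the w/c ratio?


w/c = water / cement
w/c = 179 / 335 = 0.534

0.534


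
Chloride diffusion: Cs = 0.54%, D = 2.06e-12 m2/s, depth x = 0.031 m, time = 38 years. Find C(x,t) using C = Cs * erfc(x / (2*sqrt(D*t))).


t_seconds = 38 * 365.25 * 24 * 3600 = 1199188800.0 s
arg = 0.031 / (2 * sqrt(2.06e-12 * 1199188800.0))
= 0.3119
erfc(0.3119) = 0.6592
C = 0.54 * 0.6592 = 0.356%

0.356


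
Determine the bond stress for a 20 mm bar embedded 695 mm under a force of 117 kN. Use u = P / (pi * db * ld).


u = P / (pi * db * ld)
= 117 * 1000 / (pi * 20 * 695)
= 2.679 MPa

2.679


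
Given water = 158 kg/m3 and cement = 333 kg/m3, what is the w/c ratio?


w/c = water / cement
w/c = 158 / 333 = 0.474

0.474


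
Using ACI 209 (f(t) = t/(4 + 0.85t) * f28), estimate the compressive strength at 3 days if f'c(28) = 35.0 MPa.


f(3) = 3 / (4 + 0.85 * 3) * 35.0
= 3 / 6.55 * 35.0
= 16.03 MPa

16.03


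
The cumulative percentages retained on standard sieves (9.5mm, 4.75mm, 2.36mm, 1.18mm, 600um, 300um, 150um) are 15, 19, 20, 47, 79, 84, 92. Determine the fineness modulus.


FM = sum(cumulative % retained) / 100
= 356 / 100
= 3.56

3.56


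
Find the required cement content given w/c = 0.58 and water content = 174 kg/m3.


Cement = water / (w/c)
= 174 / 0.58
= 300.0 kg/m3

300.0


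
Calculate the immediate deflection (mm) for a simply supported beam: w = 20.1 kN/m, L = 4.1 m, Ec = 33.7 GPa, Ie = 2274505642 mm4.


Convert: L = 4.1 m = 4100 mm, Ec = 33.7 GPa = 33700 MPa
delta = 5 * 20.1 * 4100^4 / (384 * 33700 * 2274505642)
= 0.96 mm

0.96


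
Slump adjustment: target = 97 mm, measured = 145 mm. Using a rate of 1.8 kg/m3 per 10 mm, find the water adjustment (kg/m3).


Difference = 97 - 145 = -48 mm
Water adjustment = -48 * 1.8 / 10 = -8.6 kg/m3

-8.6


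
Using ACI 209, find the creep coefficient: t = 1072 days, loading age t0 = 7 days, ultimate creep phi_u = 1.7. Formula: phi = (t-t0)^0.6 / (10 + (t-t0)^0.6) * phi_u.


dt = 1072 - 7 = 1065
phi = 1065^0.6 / (10 + 1065^0.6) * 1.7
= 1.475

1.475


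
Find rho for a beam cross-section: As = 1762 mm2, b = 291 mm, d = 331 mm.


rho = As / (b * d)
= 1762 / (291 * 331)
= 0.0183

0.0183


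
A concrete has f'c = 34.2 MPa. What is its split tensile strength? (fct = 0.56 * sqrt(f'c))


fct = 0.56 * sqrt(34.2)
= 0.56 * 5.848
= 3.275 MPa

3.275


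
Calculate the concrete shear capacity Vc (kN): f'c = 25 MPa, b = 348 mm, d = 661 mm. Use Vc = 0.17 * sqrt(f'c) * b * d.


Vc = 0.17 * sqrt(25) * 348 * 661 / 1000
= 195.52 kN

195.52


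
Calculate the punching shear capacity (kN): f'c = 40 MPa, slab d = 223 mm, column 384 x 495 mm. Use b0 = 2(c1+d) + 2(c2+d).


b0 = 2*(384 + 223) + 2*(495 + 223) = 2650 mm
Vc = 0.33 * sqrt(40) * 2650 * 223 / 1000
= 1233.37 kN

1233.37


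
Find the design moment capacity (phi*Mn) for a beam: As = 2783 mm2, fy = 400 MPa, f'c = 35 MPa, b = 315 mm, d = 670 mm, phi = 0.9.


a = As * fy / (0.85 * f'c * b)
= 2783 * 400 / (0.85 * 35 * 315)
= 118.7888 mm
Mn = As * fy * (d - a/2) / 10^6
= 679.7261 kN-m
phi*Mn = 0.9 * 679.7261 = 611.75 kN-m

611.75


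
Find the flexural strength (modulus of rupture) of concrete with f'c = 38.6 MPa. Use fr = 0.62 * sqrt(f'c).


fr = 0.62 * sqrt(38.6)
= 3.852 MPa

3.852


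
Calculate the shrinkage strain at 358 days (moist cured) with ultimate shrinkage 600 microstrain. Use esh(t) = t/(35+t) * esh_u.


esh(358) = 358 / (35 + 358) * 600
= 358 / 393 * 600
= 546.6 microstrain

546.6


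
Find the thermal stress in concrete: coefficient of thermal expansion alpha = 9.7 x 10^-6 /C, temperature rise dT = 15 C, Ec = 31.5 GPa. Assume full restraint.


sigma = alpha * dT * Ec
= 9.7e-6 * 15 * 31.5 * 1000
= 4.583 MPa

4.583


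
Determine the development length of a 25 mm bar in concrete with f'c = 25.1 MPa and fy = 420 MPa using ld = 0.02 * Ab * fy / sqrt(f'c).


Ab = pi * 25^2 / 4 = 490.874 mm2
ld = 0.02 * 490.874 * 420 / sqrt(25.1)
= 823.0 mm

823.0


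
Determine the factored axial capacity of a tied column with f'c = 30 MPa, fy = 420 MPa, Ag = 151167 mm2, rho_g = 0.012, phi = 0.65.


Ast = rho * Ag = 0.012 * 151167 = 1814.004 mm2
phi*Pn = 0.65 * 0.80 * (0.85 * 30 * (151167 - 1814.004) + 420 * 1814.004) / 1000
= 2376.6 kN

2376.6


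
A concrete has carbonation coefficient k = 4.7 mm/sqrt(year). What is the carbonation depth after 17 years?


depth = k * sqrt(t)
= 4.7 * sqrt(17)
= 19.38 mm

19.38


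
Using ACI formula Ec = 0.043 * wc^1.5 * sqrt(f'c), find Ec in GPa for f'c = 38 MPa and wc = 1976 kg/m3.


Ec = 0.043 * 1976^1.5 * sqrt(38) / 1000
= 23.28 GPa

23.28


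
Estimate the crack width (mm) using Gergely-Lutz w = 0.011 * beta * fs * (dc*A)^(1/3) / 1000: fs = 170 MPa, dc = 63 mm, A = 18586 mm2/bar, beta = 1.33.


w = 0.011 * beta * fs * (dc * A)^(1/3) / 1000
= 0.011 * 1.33 * 170 * (63 * 18586)^(1/3) / 1000
= 0.262 mm

0.262


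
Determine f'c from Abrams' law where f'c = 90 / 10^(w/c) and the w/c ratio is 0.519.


f'c = 90 / 10^0.519
= 90 / 3.304
= 27.24 MPa

27.24


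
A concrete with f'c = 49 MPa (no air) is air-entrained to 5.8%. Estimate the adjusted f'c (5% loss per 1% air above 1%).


Strength loss = (5.8 - 1) * 5 = 24.0%
f'c = 49 * (1 - 24.0/100)
= 37.24 MPa

37.24


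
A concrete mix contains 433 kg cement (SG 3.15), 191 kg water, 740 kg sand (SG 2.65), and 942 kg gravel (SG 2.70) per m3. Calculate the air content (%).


Vol cement = 433 / (3.15 * 1000) = 0.13746 m3
Vol water = 191 / 1000 = 0.191 m3
Vol sand = 740 / (2.65 * 1000) = 0.279245 m3
Vol gravel = 942 / (2.70 * 1000) = 0.348889 m3
Total solid + water volume = 0.956594 m3
Air = (1 - 0.956594) * 100 = 4.34%

4.34


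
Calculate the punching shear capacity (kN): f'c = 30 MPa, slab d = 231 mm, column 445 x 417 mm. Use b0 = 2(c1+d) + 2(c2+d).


b0 = 2*(445 + 231) + 2*(417 + 231) = 2648 mm
Vc = 0.33 * sqrt(30) * 2648 * 231 / 1000
= 1105.62 kN

1105.62


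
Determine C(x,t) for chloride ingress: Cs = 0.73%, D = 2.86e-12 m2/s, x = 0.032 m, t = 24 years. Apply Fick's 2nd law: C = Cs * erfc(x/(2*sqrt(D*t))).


t_seconds = 24 * 365.25 * 24 * 3600 = 757382400.0 s
arg = 0.032 / (2 * sqrt(2.86e-12 * 757382400.0))
= 0.3438
erfc(0.3438) = 0.6268
C = 0.73 * 0.6268 = 0.4576%

0.4576


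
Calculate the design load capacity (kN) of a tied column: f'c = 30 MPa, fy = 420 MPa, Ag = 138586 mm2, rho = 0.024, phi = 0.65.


Ast = rho * Ag = 0.024 * 138586 = 3326.064 mm2
phi*Pn = 0.65 * 0.80 * (0.85 * 30 * (138586 - 3326.064) + 420 * 3326.064) / 1000
= 2519.96 kN

2519.96


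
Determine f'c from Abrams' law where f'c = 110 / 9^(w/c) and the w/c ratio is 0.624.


f'c = 110 / 9^0.624
= 110 / 3.94
= 27.92 MPa

27.92


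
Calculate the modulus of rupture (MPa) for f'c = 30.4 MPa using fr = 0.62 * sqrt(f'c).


fr = 0.62 * sqrt(30.4)
= 3.418 MPa

3.418


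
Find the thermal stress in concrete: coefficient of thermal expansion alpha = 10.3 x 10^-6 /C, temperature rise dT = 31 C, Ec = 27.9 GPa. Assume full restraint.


sigma = alpha * dT * Ec
= 10.3e-6 * 31 * 27.9 * 1000
= 8.908 MPa

8.908


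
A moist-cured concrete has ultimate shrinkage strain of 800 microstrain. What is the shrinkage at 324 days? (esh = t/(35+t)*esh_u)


esh(324) = 324 / (35 + 324) * 800
= 324 / 359 * 800
= 722.0 microstrain

722.0


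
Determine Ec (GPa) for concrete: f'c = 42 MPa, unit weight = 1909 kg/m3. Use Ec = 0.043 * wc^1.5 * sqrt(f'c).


Ec = 0.043 * 1909^1.5 * sqrt(42) / 1000
= 23.24 GPa

23.24


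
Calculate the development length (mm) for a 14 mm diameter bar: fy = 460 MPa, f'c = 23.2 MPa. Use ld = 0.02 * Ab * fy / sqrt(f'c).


Ab = pi * 14^2 / 4 = 153.938 mm2
ld = 0.02 * 153.938 * 460 / sqrt(23.2)
= 294.0 mm

294.0


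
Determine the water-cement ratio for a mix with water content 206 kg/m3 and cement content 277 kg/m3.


w/c = water / cement
w/c = 206 / 277 = 0.744

0.744


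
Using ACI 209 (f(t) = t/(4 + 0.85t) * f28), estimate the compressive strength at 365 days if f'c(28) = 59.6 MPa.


f(365) = 365 / (4 + 0.85 * 365) * 59.6
= 365 / 314.25 * 59.6
= 69.23 MPa

69.23


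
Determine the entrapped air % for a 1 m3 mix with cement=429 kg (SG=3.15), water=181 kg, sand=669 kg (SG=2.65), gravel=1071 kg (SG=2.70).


Vol cement = 429 / (3.15 * 1000) = 0.13619 m3
Vol water = 181 / 1000 = 0.181 m3
Vol sand = 669 / (2.65 * 1000) = 0.252453 m3
Vol gravel = 1071 / (2.70 * 1000) = 0.396667 m3
Total solid + water volume = 0.96631 m3
Air = (1 - 0.96631) * 100 = 3.37%

3.37


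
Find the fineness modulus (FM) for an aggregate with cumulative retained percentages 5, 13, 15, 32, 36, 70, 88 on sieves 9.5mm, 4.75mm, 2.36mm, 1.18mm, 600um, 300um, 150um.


FM = sum(cumulative % retained) / 100
= 259 / 100
= 2.59

2.59


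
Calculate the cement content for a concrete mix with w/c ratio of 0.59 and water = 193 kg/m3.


Cement = water / (w/c)
= 193 / 0.59
= 327.1 kg/m3

327.1


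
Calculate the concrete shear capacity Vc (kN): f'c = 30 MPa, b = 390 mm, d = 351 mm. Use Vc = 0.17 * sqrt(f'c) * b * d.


Vc = 0.17 * sqrt(30) * 390 * 351 / 1000
= 127.46 kN

127.46


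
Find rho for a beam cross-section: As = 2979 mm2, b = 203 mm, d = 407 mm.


rho = As / (b * d)
= 2979 / (203 * 407)
= 0.0361

0.0361


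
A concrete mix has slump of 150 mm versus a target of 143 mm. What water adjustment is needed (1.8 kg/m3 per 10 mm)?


Difference = 143 - 150 = -7 mm
Water adjustment = -7 * 1.8 / 10 = -1.3 kg/m3

-1.3


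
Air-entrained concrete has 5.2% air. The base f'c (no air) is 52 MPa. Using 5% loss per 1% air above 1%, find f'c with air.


Strength loss = (5.2 - 1) * 5 = 21.0%
f'c = 52 * (1 - 21.0/100)
= 41.08 MPa

41.08


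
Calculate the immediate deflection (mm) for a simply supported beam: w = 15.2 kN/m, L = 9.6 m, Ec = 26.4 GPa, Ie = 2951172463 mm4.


Convert: L = 9.6 m = 9600 mm, Ec = 26.4 GPa = 26400 MPa
delta = 5 * 15.2 * 9600^4 / (384 * 26400 * 2951172463)
= 21.58 mm

21.58


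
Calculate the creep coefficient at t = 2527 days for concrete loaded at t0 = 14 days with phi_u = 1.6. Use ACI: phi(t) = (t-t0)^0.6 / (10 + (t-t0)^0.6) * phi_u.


dt = 2527 - 14 = 2513
phi = 2513^0.6 / (10 + 2513^0.6) * 1.6
= 1.466

1.466


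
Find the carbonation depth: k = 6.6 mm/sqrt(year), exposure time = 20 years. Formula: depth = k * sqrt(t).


depth = k * sqrt(t)
= 6.6 * sqrt(20)
= 29.52 mm

29.52


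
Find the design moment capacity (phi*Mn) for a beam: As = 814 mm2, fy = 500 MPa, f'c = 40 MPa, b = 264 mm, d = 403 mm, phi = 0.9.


a = As * fy / (0.85 * f'c * b)
= 814 * 500 / (0.85 * 40 * 264)
= 45.3431 mm
Mn = As * fy * (d - a/2) / 10^6
= 154.7937 kN-m
phi*Mn = 0.9 * 154.7937 = 139.31 kN-m

139.31


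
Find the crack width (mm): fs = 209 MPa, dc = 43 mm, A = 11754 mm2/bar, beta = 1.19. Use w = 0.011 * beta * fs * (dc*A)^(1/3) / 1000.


w = 0.011 * beta * fs * (dc * A)^(1/3) / 1000
= 0.011 * 1.19 * 209 * (43 * 11754)^(1/3) / 1000
= 0.218 mm

0.218


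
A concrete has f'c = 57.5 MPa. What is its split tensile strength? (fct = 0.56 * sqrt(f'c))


fct = 0.56 * sqrt(57.5)
= 0.56 * 7.583
= 4.246 MPa

4.246


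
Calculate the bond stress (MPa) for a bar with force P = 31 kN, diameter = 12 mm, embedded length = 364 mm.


u = P / (pi * db * ld)
= 31 * 1000 / (pi * 12 * 364)
= 2.259 MPa

2.259


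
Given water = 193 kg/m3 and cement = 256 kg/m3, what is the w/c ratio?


w/c = water / cement
w/c = 193 / 256 = 0.754

0.754


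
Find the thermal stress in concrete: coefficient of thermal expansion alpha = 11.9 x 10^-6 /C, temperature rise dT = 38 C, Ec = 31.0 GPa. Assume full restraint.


sigma = alpha * dT * Ec
= 11.9e-6 * 38 * 31.0 * 1000
= 14.018 MPa

14.018


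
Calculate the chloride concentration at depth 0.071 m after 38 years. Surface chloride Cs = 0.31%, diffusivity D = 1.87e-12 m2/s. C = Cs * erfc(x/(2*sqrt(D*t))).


t_seconds = 38 * 365.25 * 24 * 3600 = 1199188800.0 s
arg = 0.071 / (2 * sqrt(1.87e-12 * 1199188800.0))
= 0.7497
erfc(0.7497) = 0.2891
C = 0.31 * 0.2891 = 0.0896%

0.0896


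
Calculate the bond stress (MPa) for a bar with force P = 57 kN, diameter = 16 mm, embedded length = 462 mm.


u = P / (pi * db * ld)
= 57 * 1000 / (pi * 16 * 462)
= 2.454 MPa

2.454


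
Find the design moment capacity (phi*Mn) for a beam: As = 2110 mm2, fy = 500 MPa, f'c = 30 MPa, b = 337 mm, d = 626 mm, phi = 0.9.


a = As * fy / (0.85 * f'c * b)
= 2110 * 500 / (0.85 * 30 * 337)
= 122.7672 mm
Mn = As * fy * (d - a/2) / 10^6
= 595.6703 kN-m
phi*Mn = 0.9 * 595.6703 = 536.1 kN-m

536.1


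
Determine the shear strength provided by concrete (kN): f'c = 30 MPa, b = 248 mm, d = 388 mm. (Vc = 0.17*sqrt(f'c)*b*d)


Vc = 0.17 * sqrt(30) * 248 * 388 / 1000
= 89.6 kN

89.6


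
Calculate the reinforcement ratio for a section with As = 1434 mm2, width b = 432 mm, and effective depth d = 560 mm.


rho = As / (b * d)
= 1434 / (432 * 560)
= 0.0059

0.0059


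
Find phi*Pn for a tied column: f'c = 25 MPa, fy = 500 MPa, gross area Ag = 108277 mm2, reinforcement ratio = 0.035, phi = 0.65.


Ast = rho * Ag = 0.035 * 108277 = 3789.695 mm2
phi*Pn = 0.65 * 0.80 * (0.85 * 25 * (108277 - 3789.695) + 500 * 3789.695) / 1000
= 2139.91 kN

2139.91


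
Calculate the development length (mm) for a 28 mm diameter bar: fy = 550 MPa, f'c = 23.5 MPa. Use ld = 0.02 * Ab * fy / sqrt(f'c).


Ab = pi * 28^2 / 4 = 615.752 mm2
ld = 0.02 * 615.752 * 550 / sqrt(23.5)
= 1397.2 mm

1397.2


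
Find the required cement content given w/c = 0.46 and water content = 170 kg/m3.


Cement = water / (w/c)
= 170 / 0.46
= 369.6 kg/m3

369.6


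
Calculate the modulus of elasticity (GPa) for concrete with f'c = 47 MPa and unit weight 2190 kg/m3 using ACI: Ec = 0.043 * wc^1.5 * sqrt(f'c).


Ec = 0.043 * 2190^1.5 * sqrt(47) / 1000
= 30.21 GPa

30.21


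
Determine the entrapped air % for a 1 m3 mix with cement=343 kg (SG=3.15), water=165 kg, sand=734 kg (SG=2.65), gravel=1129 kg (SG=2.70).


Vol cement = 343 / (3.15 * 1000) = 0.108889 m3
Vol water = 165 / 1000 = 0.165 m3
Vol sand = 734 / (2.65 * 1000) = 0.276981 m3
Vol gravel = 1129 / (2.70 * 1000) = 0.418148 m3
Total solid + water volume = 0.969018 m3
Air = (1 - 0.969018) * 100 = 3.1%

3.1


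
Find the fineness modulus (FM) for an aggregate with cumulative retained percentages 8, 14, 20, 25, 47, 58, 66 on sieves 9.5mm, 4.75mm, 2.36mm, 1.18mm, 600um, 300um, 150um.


FM = sum(cumulative % retained) / 100
= 238 / 100
= 2.38

2.38


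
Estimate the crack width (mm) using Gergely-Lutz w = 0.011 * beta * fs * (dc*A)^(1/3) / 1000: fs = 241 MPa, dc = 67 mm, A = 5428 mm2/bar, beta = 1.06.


w = 0.011 * beta * fs * (dc * A)^(1/3) / 1000
= 0.011 * 1.06 * 241 * (67 * 5428)^(1/3) / 1000
= 0.201 mm

0.201


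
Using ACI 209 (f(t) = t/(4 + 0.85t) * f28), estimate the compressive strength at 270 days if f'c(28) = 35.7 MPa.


f(270) = 270 / (4 + 0.85 * 270) * 35.7
= 270 / 233.5 * 35.7
= 41.28 MPa

41.28


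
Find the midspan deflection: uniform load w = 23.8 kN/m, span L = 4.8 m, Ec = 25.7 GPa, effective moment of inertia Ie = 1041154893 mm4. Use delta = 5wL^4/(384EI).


Convert: L = 4.8 m = 4800 mm, Ec = 25.7 GPa = 25700 MPa
delta = 5 * 23.8 * 4800^4 / (384 * 25700 * 1041154893)
= 6.15 mm

6.15


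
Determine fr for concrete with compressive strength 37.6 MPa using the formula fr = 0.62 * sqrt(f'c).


fr = 0.62 * sqrt(37.6)
= 3.802 MPa

3.802


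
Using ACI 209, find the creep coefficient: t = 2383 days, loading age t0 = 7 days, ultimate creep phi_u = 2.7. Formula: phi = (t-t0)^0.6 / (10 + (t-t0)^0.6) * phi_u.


dt = 2383 - 7 = 2376
phi = 2376^0.6 / (10 + 2376^0.6) * 2.7
= 2.467

2.467


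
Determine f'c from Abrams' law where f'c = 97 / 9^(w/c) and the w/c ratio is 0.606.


f'c = 97 / 9^0.606
= 97 / 3.787
= 25.62 MPa

25.62


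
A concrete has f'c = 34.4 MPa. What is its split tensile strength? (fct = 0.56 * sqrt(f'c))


fct = 0.56 * sqrt(34.4)
= 0.56 * 5.865
= 3.284 MPa

3.284


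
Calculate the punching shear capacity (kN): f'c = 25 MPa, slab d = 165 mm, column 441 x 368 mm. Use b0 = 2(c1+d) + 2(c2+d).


b0 = 2*(441 + 165) + 2*(368 + 165) = 2278 mm
Vc = 0.33 * sqrt(25) * 2278 * 165 / 1000
= 620.19 kN

620.19


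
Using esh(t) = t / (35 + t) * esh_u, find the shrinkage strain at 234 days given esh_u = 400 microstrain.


esh(234) = 234 / (35 + 234) * 400
= 234 / 269 * 400
= 348.0 microstrain

348.0


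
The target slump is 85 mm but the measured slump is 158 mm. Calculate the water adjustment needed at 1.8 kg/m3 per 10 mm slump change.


Difference = 85 - 158 = -73 mm
Water adjustment = -73 * 1.8 / 10 = -13.1 kg/m3

-13.1


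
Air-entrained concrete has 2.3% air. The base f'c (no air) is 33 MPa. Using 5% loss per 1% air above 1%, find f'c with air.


Strength loss = (2.3 - 1) * 5 = 6.5%
f'c = 33 * (1 - 6.5/100)
= 30.86 MPa

30.86


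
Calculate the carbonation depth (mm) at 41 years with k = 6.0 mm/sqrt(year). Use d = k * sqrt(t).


depth = k * sqrt(t)
= 6.0 * sqrt(41)
= 38.42 mm

38.42


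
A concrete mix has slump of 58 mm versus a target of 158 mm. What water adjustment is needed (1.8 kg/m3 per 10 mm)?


Difference = 158 - 58 = 100 mm
Water adjustment = 100 * 1.8 / 10 = 18.0 kg/m3

18.0


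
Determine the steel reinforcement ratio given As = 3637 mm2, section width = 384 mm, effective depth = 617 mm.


rho = As / (b * d)
= 3637 / (384 * 617)
= 0.0154

0.0154


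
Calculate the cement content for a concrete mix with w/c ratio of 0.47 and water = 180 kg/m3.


Cement = water / (w/c)
= 180 / 0.47
= 383.0 kg/m3

383.0


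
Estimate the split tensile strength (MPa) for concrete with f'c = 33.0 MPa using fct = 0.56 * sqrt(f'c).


fct = 0.56 * sqrt(33.0)
= 0.56 * 5.745
= 3.217 MPa

3.217


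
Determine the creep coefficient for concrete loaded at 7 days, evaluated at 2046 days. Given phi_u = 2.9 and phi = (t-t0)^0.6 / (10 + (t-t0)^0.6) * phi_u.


dt = 2046 - 7 = 2039
phi = 2039^0.6 / (10 + 2039^0.6) * 2.9
= 2.628

2.628


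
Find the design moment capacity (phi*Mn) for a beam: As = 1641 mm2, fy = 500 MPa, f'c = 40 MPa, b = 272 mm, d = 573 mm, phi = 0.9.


a = As * fy / (0.85 * f'c * b)
= 1641 * 500 / (0.85 * 40 * 272)
= 88.7219 mm
Mn = As * fy * (d - a/2) / 10^6
= 433.7483 kN-m
phi*Mn = 0.9 * 433.7483 = 390.37 kN-m

390.37


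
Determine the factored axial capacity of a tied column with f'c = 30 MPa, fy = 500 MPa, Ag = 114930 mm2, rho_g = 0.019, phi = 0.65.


Ast = rho * Ag = 0.019 * 114930 = 2183.67 mm2
phi*Pn = 0.65 * 0.80 * (0.85 * 30 * (114930 - 2183.67) + 500 * 2183.67) / 1000
= 2062.77 kN

2062.77


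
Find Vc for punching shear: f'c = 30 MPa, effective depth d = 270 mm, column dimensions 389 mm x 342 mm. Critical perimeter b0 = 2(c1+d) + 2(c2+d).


b0 = 2*(389 + 270) + 2*(342 + 270) = 2542 mm
Vc = 0.33 * sqrt(30) * 2542 * 270 / 1000
= 1240.55 kN

1240.55


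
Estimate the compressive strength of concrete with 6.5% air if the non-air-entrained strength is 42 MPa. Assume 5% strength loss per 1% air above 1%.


Strength loss = (6.5 - 1) * 5 = 27.5%
f'c = 42 * (1 - 27.5/100)
= 30.45 MPa

30.45


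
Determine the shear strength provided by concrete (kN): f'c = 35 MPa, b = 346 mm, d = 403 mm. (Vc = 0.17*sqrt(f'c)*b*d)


Vc = 0.17 * sqrt(35) * 346 * 403 / 1000
= 140.24 kN

140.24


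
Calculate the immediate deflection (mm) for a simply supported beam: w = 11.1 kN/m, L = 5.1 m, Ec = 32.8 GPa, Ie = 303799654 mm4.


Convert: L = 5.1 m = 5100 mm, Ec = 32.8 GPa = 32800 MPa
delta = 5 * 11.1 * 5100^4 / (384 * 32800 * 303799654)
= 9.81 mm

9.81


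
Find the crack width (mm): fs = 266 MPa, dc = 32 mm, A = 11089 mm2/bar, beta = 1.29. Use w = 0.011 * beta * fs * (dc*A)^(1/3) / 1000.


w = 0.011 * beta * fs * (dc * A)^(1/3) / 1000
= 0.011 * 1.29 * 266 * (32 * 11089)^(1/3) / 1000
= 0.267 mm

0.267


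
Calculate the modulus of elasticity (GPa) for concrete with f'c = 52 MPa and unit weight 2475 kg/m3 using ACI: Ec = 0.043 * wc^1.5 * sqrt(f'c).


Ec = 0.043 * 2475^1.5 * sqrt(52) / 1000
= 38.18 GPa

38.18


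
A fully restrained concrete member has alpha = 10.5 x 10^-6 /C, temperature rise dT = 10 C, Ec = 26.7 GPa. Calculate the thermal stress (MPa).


sigma = alpha * dT * Ec
= 10.5e-6 * 10 * 26.7 * 1000
= 2.803 MPa

2.803


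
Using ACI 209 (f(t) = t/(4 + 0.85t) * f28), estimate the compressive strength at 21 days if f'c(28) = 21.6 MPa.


f(21) = 21 / (4 + 0.85 * 21) * 21.6
= 21 / 21.85 * 21.6
= 20.76 MPa

20.76


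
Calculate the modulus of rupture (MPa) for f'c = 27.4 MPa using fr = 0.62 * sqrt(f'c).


fr = 0.62 * sqrt(27.4)
= 3.245 MPa

3.245


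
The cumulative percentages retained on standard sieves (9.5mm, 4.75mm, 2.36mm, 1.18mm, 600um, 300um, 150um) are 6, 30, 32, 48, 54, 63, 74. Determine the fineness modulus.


FM = sum(cumulative % retained) / 100
= 307 / 100
= 3.07

3.07


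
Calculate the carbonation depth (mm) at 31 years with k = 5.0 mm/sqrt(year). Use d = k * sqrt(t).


depth = k * sqrt(t)
= 5.0 * sqrt(31)
= 27.84 mm

27.84
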